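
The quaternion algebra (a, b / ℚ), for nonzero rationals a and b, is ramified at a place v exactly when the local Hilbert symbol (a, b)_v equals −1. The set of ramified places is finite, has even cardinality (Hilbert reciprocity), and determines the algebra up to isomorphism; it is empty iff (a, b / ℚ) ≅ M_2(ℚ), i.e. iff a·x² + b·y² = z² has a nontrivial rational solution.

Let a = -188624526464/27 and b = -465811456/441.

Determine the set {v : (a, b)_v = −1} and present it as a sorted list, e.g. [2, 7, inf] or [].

[2, 3, 23, inf]

Mod squares: a ≡ -76038, b ≡ -454894. Check v ∈ {∞, 2, 3, 7, 11, 19, 23, 29, 31}.
v=23: a=23^1·(≡6), b=23^1·(≡6) mod 23; (6|23)=+1, (6|23)=+1; (−1)^{1·1·11}·(+1)^1·(+1)^1 = -1.
v=19: a=19^1·(≡6), b=19^0·(≡17) mod 19; (6|19)=+1, (17|19)=+1; (−1)^{1·0·9}·(+1)^0·(+1)^1 = +1.
v=11: a=11^2·(≡1), b=11^1·(≡6) mod 11; (1|11)=+1, (6|11)=-1; (−1)^{2·1·5}·(+1)^1·(-1)^2 = +1.
v=3: a=3^-3·(≡1), b=3^-2·(≡2) mod 3; (1|3)=+1, (2|3)=-1; (−1)^{-3·-2·1}·(+1)^-2·(-1)^-3 = -1.
v=31: a=31^2·(≡18), b=31^1·(≡25) mod 31; (18|31)=+1, (25|31)=+1; (−1)^{2·1·15}·(+1)^1·(+1)^2 = +1.
v=2: v_2(a)=7, v_2(b)=11; units ≡ 5, 1 (mod 8); ε·ε+αω+βω = 0·0+7·0+11·1 ≡ 1  ⇒  (a,b)_2 = -1.
v=7: a=7^0·(≡3), b=7^-2·(≡1) mod 7; (3|7)=-1, (1|7)=+1; (−1)^{0·-2·3}·(-1)^-2·(+1)^0 = +1.
v=29: a=29^1·(≡8), b=29^1·(≡19) mod 29; (8|29)=-1, (19|29)=-1; (−1)^{1·1·14}·(-1)^1·(-1)^1 = +1.
v=∞: -76038 < 0 and -454894 < 0  ⇒  (a,b)_∞ = -1.
|Ram(-76038, -454894)| = 4, even; anisotropic at {2, 3, 23, ∞}.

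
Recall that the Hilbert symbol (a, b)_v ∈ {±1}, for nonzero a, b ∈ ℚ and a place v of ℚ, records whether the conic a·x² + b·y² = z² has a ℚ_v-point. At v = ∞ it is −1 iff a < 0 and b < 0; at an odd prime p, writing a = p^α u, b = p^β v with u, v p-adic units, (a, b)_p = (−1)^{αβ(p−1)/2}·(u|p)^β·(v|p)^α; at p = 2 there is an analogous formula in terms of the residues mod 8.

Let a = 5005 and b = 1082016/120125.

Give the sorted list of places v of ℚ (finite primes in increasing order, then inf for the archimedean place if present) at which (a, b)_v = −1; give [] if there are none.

[2, 13]

Mod squares: a ≡ 5005, b ≡ 130. Check v ∈ {∞, 2, 3, 5, 7, 11, 13, 17, 31}.
v=3: a=3^0·(≡1), b=3^2·(≡1) mod 3; (1|3)=+1, (1|3)=+1; (−1)^{0·2·1}·(+1)^2·(+1)^0 = +1.
v=∞: 5005 > 0 and 130 > 0  ⇒  (a,b)_∞ = +1.
v=2: v_2(a)=0, v_2(b)=5; units ≡ 5, 1 (mod 8); ε·ε+αω+βω = 0·0+0·0+5·1 ≡ 1  ⇒  (a,b)_2 = -1.
v=11: a=11^1·(≡4), b=11^0·(≡9) mod 11; (4|11)=+1, (9|11)=+1; (−1)^{1·0·5}·(+1)^0·(+1)^1 = +1.
v=13: a=13^1·(≡8), b=13^1·(≡9) mod 13; (8|13)=-1, (9|13)=+1; (−1)^{1·1·6}·(-1)^1·(+1)^1 = -1.
v=31: a=31^0·(≡14), b=31^-2·(≡23) mod 31; (14|31)=+1, (23|31)=-1; (−1)^{0·-2·15}·(+1)^-2·(-1)^0 = +1.
v=17: a=17^0·(≡7), b=17^2·(≡7) mod 17; (7|17)=-1, (7|17)=-1; (−1)^{0·2·8}·(-1)^2·(-1)^0 = +1.
v=5: a=5^1·(≡1), b=5^-3·(≡1) mod 5; (1|5)=+1, (1|5)=+1; (−1)^{1·-3·2}·(+1)^-3·(+1)^1 = +1.
v=7: a=7^1·(≡1), b=7^0·(≡1) mod 7; (1|7)=+1, (1|7)=+1; (−1)^{1·0·3}·(+1)^0·(+1)^1 = +1.
|Ram(5005, 130)| = 2, even; anisotropic at {2, 13}.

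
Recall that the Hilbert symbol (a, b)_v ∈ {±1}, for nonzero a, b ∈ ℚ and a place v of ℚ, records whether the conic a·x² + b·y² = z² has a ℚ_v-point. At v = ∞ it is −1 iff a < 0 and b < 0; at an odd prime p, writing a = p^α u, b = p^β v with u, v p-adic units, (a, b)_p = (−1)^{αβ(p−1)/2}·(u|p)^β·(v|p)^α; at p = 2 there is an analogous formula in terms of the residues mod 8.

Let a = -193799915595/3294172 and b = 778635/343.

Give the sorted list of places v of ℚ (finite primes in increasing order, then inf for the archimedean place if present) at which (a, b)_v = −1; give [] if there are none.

Mod squares: a ≡ -85085, b ≡ 5005. Check v ∈ {∞, 2, 3, 5, 7, 11, 13, 17}.
v=3: a=3^2·(≡1), b=3^2·(≡1) mod 3; (1|3)=+1, (1|3)=+1; (−1)^{2·2·1}·(+1)^2·(+1)^2 = +1.
v=∞: -85085 < 0 and 5005 > 0  ⇒  (a,b)_∞ = +1.
v=7: a=7^-7·(≡2), b=7^-3·(≡4) mod 7; (2|7)=+1, (4|7)=+1; (−1)^{-7·-3·3}·(+1)^-3·(+1)^-7 = -1.
v=5: a=5^1·(≡3), b=5^1·(≡4) mod 5; (3|5)=-1, (4|5)=+1; (−1)^{1·1·2}·(-1)^1·(+1)^1 = -1.
v=2: v_2(a)=-2, v_2(b)=0; units ≡ 3, 5 (mod 8); ε·ε+αω+βω = 1·0+-2·1+0·1 ≡ 0  ⇒  (a,b)_2 = +1.
v=11: a=11^7·(≡5), b=11^3·(≡1) mod 11; (5|11)=+1, (1|11)=+1; (−1)^{7·3·5}·(+1)^3·(+1)^7 = -1.
v=13: a=13^1·(≡11), b=13^1·(≡6) mod 13; (11|13)=-1, (6|13)=-1; (−1)^{1·1·6}·(-1)^1·(-1)^1 = +1.
v=17: a=17^1·(≡7), b=17^0·(≡6) mod 17; (7|17)=-1, (6|17)=-1; (−1)^{1·0·8}·(-1)^0·(-1)^1 = -1.
|Ram(-85085, 5005)| = 4, even; anisotropic at {5, 7, 11, 17}.

[5, 7, 11, 17]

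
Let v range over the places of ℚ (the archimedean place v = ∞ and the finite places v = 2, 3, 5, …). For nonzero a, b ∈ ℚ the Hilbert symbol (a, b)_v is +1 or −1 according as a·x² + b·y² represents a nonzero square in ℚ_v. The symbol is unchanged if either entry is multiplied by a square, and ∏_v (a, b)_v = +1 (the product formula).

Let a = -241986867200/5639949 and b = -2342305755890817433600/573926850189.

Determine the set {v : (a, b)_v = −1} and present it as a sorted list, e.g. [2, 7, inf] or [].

[2, 17, 37, inf]

(a, b) ≡ (-237133, -29) mod (ℚ^×)²; places V = {2, 3, 5, 7, 11, 13, 17, 29, 37, ∞}.
(a,b)_5: α=2, u≡3; β=2, v≡4 (mod 5); (3|5)=-1, (4|5)=+1; sign (−1)^0·-1^2·+1^2 = +1.
(a,b)_7: α=-4, u≡5; β=-4, v≡5 (mod 7); (5|7)=-1, (5|7)=-1; sign (−1)^0·-1^-4·-1^-4 = +1.
(a,b)_29: α=-1, u≡4; β=-3, v≡23 (mod 29); (4|29)=+1, (23|29)=+1; sign (−1)^0·+1^-3·+1^-1 = +1.
(a,b)_2: α=12, β=24; u≡3, v≡3 (mod 8); ε(u)ε(v)=1·1, αω(v)=12·1, βω(u)=24·1; sum ≡ 1  ⇒  -1.
(a,b)_37: α=1, u≡19; β=2, v≡15 (mod 37); (19|37)=-1, (15|37)=-1; sign (−1)^0·-1^2·-1^1 = -1.
(a,b)_3: α=-4, u≡2; β=-4, v≡1 (mod 3); (2|3)=-1, (1|3)=+1; sign (−1)^0·-1^-4·+1^-4 = +1.
(a,b)_13: α=1, u≡5; β=2, v≡1 (mod 13); (5|13)=-1, (1|13)=+1; sign (−1)^0·-1^2·+1^1 = +1.
(a,b)_17: α=3, u≡9; β=6, v≡11 (mod 17); (9|17)=+1, (11|17)=-1; sign (−1)^0·+1^6·-1^3 = -1.
(a,b)_11: α=0, u≡3; β=-2, v≡9 (mod 11); (3|11)=+1, (9|11)=+1; sign (−1)^0·+1^-2·+1^0 = +1.
(a,b)_∞: sgn(-237133)=−, sgn(-29)=−, so -1.
Ram(-237133, -29) = {2, 17, 37, ∞}; no ℚ_2-point on the conic.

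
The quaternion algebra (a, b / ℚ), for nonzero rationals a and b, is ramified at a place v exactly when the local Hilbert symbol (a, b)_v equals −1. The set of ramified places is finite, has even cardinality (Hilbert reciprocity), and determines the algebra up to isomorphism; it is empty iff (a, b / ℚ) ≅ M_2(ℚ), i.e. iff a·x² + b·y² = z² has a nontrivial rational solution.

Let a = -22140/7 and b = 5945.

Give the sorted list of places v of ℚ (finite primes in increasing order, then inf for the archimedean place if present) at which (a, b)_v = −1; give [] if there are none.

[3, 41]

Mod squares: a ≡ -4305, b ≡ 5945. Check v ∈ {∞, 2, 3, 5, 7, 29, 41}.
v=5: a=5^1·(≡1), b=5^1·(≡4) mod 5; (1|5)=+1, (4|5)=+1; (−1)^{1·1·2}·(+1)^1·(+1)^1 = +1.
v=2: v_2(a)=2, v_2(b)=0; units ≡ 7, 1 (mod 8); ε·ε+αω+βω = 1·0+2·0+0·0 ≡ 0  ⇒  (a,b)_2 = +1.
v=∞: -4305 < 0 and 5945 > 0  ⇒  (a,b)_∞ = +1.
v=3: a=3^3·(≡2), b=3^0·(≡2) mod 3; (2|3)=-1, (2|3)=-1; (−1)^{3·0·1}·(-1)^0·(-1)^3 = -1.
v=29: a=29^0·(≡23), b=29^1·(≡2) mod 29; (23|29)=+1, (2|29)=-1; (−1)^{0·1·14}·(+1)^1·(-1)^0 = +1.
v=7: a=7^-1·(≡1), b=7^0·(≡2) mod 7; (1|7)=+1, (2|7)=+1; (−1)^{-1·0·3}·(+1)^0·(+1)^-1 = +1.
v=41: a=41^1·(≡40), b=41^1·(≡22) mod 41; (40|41)=+1, (22|41)=-1; (−1)^{1·1·20}·(+1)^1·(-1)^1 = -1.
|Ram(-4305, 5945)| = 2, even; anisotropic at {3, 41}.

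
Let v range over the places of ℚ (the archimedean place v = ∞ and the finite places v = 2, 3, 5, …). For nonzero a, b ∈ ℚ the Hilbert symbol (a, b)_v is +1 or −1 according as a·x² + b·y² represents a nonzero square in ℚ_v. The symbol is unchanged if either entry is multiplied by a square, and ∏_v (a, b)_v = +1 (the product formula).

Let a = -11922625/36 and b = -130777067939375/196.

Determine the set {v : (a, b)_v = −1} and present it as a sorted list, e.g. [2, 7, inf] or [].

Mod squares: a ≡ -476905, b ≡ -23. Check v ∈ {∞, 2, 3, 5, 7, 11, 13, 23, 29}.
v=23: a=23^1·(≡7), b=23^3·(≡22) mod 23; (7|23)=-1, (22|23)=-1; (−1)^{1·3·11}·(-1)^3·(-1)^1 = -1.
v=29: a=29^1·(≡26), b=29^2·(≡22) mod 29; (26|29)=-1, (22|29)=+1; (−1)^{1·2·14}·(-1)^2·(+1)^1 = +1.
v=7: a=7^0·(≡6), b=7^-2·(≡6) mod 7; (6|7)=-1, (6|7)=-1; (−1)^{0·-2·3}·(-1)^-2·(-1)^0 = +1.
v=2: v_2(a)=-2, v_2(b)=-2; units ≡ 7, 1 (mod 8); ε·ε+αω+βω = 1·0+-2·0+-2·0 ≡ 0  ⇒  (a,b)_2 = +1.
v=13: a=13^1·(≡9), b=13^2·(≡10) mod 13; (9|13)=+1, (10|13)=+1; (−1)^{1·2·6}·(+1)^2·(+1)^1 = +1.
v=5: a=5^3·(≡4), b=5^4·(≡2) mod 5; (4|5)=+1, (2|5)=-1; (−1)^{3·4·2}·(+1)^4·(-1)^3 = -1.
v=∞: -476905 < 0 and -23 < 0  ⇒  (a,b)_∞ = -1.
v=11: a=11^1·(≡7), b=11^2·(≡2) mod 11; (7|11)=-1, (2|11)=-1; (−1)^{1·2·5}·(-1)^2·(-1)^1 = -1.
v=3: a=3^-2·(≡2), b=3^0·(≡1) mod 3; (2|3)=-1, (1|3)=+1; (−1)^{-2·0·1}·(-1)^0·(+1)^-2 = +1.
|Ram(-476905, -23)| = 4, even; anisotropic at {5, 11, 23, ∞}.

[5, 11, 23, inf]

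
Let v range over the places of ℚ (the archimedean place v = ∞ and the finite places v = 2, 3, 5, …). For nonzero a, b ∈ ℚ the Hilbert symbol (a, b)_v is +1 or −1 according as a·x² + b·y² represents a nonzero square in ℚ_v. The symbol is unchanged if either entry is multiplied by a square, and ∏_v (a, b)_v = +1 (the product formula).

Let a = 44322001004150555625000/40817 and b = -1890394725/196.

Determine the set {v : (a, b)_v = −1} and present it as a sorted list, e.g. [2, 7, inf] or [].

Mod squares: a ≡ 170, b ≡ -142941. Check v ∈ {∞, 2, 3, 5, 7, 17, 23, 29, 31, 53}.
v=∞: 170 > 0 and -142941 < 0  ⇒  (a,b)_∞ = +1.
v=29: a=29^2·(≡1), b=29^1·(≡4) mod 29; (1|29)=+1, (4|29)=+1; (−1)^{2·1·14}·(+1)^1·(+1)^2 = +1.
v=17: a=17^-1·(≡3), b=17^0·(≡10) mod 17; (3|17)=-1, (10|17)=-1; (−1)^{-1·0·8}·(-1)^0·(-1)^-1 = -1.
v=23: a=23^2·(≡1), b=23^2·(≡16) mod 23; (1|23)=+1, (16|23)=+1; (−1)^{2·2·11}·(+1)^2·(+1)^2 = +1.
v=53: a=53^2·(≡10), b=53^1·(≡16) mod 53; (10|53)=+1, (16|53)=+1; (−1)^{2·1·26}·(+1)^1·(+1)^2 = +1.
v=3: a=3^10·(≡2), b=3^1·(≡2) mod 3; (2|3)=-1, (2|3)=-1; (−1)^{10·1·1}·(-1)^1·(-1)^10 = -1.
v=31: a=31^2·(≡21), b=31^1·(≡9) mod 31; (21|31)=-1, (9|31)=+1; (−1)^{2·1·15}·(-1)^1·(+1)^2 = -1.
v=5: a=5^7·(≡1), b=5^2·(≡1) mod 5; (1|5)=+1, (1|5)=+1; (−1)^{7·2·2}·(+1)^2·(+1)^7 = +1.
v=2: v_2(a)=3, v_2(b)=-2; units ≡ 5, 3 (mod 8); ε·ε+αω+βω = 0·1+3·1+-2·1 ≡ 1  ⇒  (a,b)_2 = -1.
v=7: a=7^-4·(≡4), b=7^-2·(≡3) mod 7; (4|7)=+1, (3|7)=-1; (−1)^{-4·-2·3}·(+1)^-2·(-1)^-4 = +1.
(170, -142941 / ℚ) ramifies at {2, 3, 17, 31}: a division algebra.

[2, 3, 17, 31]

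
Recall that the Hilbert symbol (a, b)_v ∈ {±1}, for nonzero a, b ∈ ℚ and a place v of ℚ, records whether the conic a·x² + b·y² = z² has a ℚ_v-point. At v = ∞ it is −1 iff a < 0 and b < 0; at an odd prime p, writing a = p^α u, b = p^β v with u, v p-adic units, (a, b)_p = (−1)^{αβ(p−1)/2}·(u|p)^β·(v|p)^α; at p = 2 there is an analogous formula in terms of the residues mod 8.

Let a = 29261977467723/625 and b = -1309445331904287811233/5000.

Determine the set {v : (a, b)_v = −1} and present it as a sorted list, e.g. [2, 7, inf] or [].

[11, 13]

(a, b) ≡ (187, -1794) mod (ℚ^×)²; places V = {2, 3, 5, 7, 11, 13, 17, 23, ∞}.
(a,b)_17: α=1, u≡7; β=2, v≡2 (mod 17); (7|17)=-1, (2|17)=+1; sign (−1)^0·-1^2·+1^1 = +1.
(a,b)_23: α=2, u≡13; β=3, v≡14 (mod 23); (13|23)=+1, (14|23)=-1; sign (−1)^0·+1^3·-1^2 = +1.
(a,b)_7: α=4, u≡3; β=8, v≡3 (mod 7); (3|7)=-1, (3|7)=-1; sign (−1)^0·-1^8·-1^4 = +1.
(a,b)_2: α=0, β=-3; u≡3, v≡7 (mod 8); ε(u)ε(v)=1·1, αω(v)=0·0, βω(u)=-3·1; sum ≡ 0  ⇒  +1.
(a,b)_5: α=-4, u≡3; β=-4, v≡4 (mod 5); (3|5)=-1, (4|5)=+1; sign (−1)^0·-1^-4·+1^-4 = +1.
(a,b)_11: α=1, u≡2; β=2, v≡8 (mod 11); (2|11)=-1, (8|11)=-1; sign (−1)^0·-1^2·-1^1 = -1.
(a,b)_∞: sgn(187)=+, sgn(-1794)=−, so +1.
(a,b)_13: α=2, u≡2; β=3, v≡8 (mod 13); (2|13)=-1, (8|13)=-1; sign (−1)^0·-1^3·-1^2 = -1.
(a,b)_3: α=6, u≡1; β=5, v≡2 (mod 3); (1|3)=+1, (2|3)=-1; sign (−1)^0·+1^5·-1^6 = +1.
(187, -1794 / ℚ) ramifies at {11, 13}: a division algebra.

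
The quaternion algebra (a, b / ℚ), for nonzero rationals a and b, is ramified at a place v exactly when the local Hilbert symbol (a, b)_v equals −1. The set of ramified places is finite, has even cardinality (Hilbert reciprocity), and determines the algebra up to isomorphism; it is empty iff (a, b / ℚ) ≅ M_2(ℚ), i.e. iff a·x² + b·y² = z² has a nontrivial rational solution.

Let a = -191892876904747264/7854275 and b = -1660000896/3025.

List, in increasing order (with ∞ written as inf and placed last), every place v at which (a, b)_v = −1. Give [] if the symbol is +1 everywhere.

(a, b) ≡ (-11, -2881946) mod (ℚ^×)²; places V = {2, 3, 5, 11, 13, 19, 23, 31, 43, 47, ∞}.
(a,b)_2: α=8, β=7; u≡5, v≡3 (mod 8); ε(u)ε(v)=0·1, αω(v)=8·1, βω(u)=7·1; sum ≡ 1  ⇒  -1.
(a,b)_43: α=2, u≡34; β=1, v≡17 (mod 43); (34|43)=-1, (17|43)=+1; sign (−1)^0·-1^1·+1^2 = -1.
(a,b)_3: α=0, u≡1; β=2, v≡1 (mod 3); (1|3)=+1, (1|3)=+1; sign (−1)^0·+1^2·+1^0 = +1.
(a,b)_13: α=-4, u≡7; β=0, v≡2 (mod 13); (7|13)=-1, (2|13)=-1; sign (−1)^0·-1^0·-1^-4 = +1.
(a,b)_19: α=2, u≡10; β=0, v≡18 (mod 19); (10|19)=-1, (18|19)=-1; sign (−1)^0·-1^0·-1^2 = +1.
(a,b)_∞: sgn(-11)=−, sgn(-2881946)=−, so -1.
(a,b)_23: α=2, u≡18; β=1, v≡4 (mod 23); (18|23)=+1, (4|23)=+1; sign (−1)^0·+1^1·+1^2 = +1.
(a,b)_11: α=-1, u≡10; β=-2, v≡6 (mod 11); (10|11)=-1, (6|11)=-1; sign (−1)^0·-1^-2·-1^-1 = -1.
(a,b)_47: α=2, u≡17; β=1, v≡12 (mod 47); (17|47)=+1, (12|47)=+1; sign (−1)^0·+1^1·+1^2 = +1.
(a,b)_5: α=-2, u≡1; β=-2, v≡4 (mod 5); (1|5)=+1, (4|5)=+1; sign (−1)^0·+1^-2·+1^-2 = +1.
(a,b)_31: α=2, u≡9; β=1, v≡3 (mod 31); (9|31)=+1, (3|31)=-1; sign (−1)^0·+1^1·-1^2 = +1.
(-11, -2881946 / ℚ) ramifies at {2, 11, 43, ∞}: a division algebra.

[2, 11, 43, inf]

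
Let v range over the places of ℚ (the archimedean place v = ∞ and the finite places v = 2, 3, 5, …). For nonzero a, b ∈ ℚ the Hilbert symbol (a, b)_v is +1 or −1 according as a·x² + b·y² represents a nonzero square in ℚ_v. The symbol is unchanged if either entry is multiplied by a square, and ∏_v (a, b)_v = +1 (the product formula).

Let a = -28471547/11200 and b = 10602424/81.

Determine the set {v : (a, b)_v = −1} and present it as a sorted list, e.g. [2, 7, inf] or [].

[7, 17, 43, 53]

(a, b) ≡ (-207389, 54094) mod (ℚ^×)²; places V = {2, 3, 5, 7, 13, 17, 31, 37, 43, 53, ∞}.
(a,b)_∞: sgn(-207389)=−, sgn(54094)=+, so +1.
(a,b)_17: α=0, u≡5; β=1, v≡6 (mod 17); (5|17)=-1, (6|17)=-1; sign (−1)^0·-1^1·-1^0 = -1.
(a,b)_43: α=1, u≡10; β=1, v≡16 (mod 43); (10|43)=+1, (16|43)=+1; sign (−1)^1·+1^1·+1^1 = -1.
(a,b)_3: α=0, u≡1; β=-4, v≡1 (mod 3); (1|3)=+1, (1|3)=+1; sign (−1)^0·+1^-4·+1^0 = +1.
(a,b)_7: α=-1, u≡2; β=2, v≡5 (mod 7); (2|7)=+1, (5|7)=-1; sign (−1)^0·+1^2·-1^-1 = -1.
(a,b)_53: α=1, u≡13; β=0, v≡26 (mod 53); (13|53)=+1, (26|53)=-1; sign (−1)^0·+1^0·-1^1 = -1.
(a,b)_31: α=2, u≡1; β=0, v≡6 (mod 31); (1|31)=+1, (6|31)=-1; sign (−1)^0·+1^0·-1^2 = +1.
(a,b)_13: α=1, u≡8; β=0, v≡9 (mod 13); (8|13)=-1, (9|13)=+1; sign (−1)^0·-1^0·+1^1 = +1.
(a,b)_2: α=-6, β=3; u≡3, v≡7 (mod 8); ε(u)ε(v)=1·1, αω(v)=-6·0, βω(u)=3·1; sum ≡ 0  ⇒  +1.
(a,b)_37: α=0, u≡11; β=1, v≡14 (mod 37); (11|37)=+1, (14|37)=-1; sign (−1)^0·+1^1·-1^0 = +1.
(a,b)_5: α=-2, u≡1; β=0, v≡4 (mod 5); (1|5)=+1, (4|5)=+1; sign (−1)^0·+1^0·+1^-2 = +1.
Ram(-207389, 54094) = {7, 17, 43, 53}; no ℚ_7-point on the conic.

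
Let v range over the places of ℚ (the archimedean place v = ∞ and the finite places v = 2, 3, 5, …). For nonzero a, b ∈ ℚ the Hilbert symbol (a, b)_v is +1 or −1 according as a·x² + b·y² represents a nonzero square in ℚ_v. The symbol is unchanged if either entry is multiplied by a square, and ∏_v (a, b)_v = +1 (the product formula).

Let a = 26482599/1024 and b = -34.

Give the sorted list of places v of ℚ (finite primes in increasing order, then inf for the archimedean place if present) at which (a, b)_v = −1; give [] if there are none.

(a, b) ≡ (8151, -34) mod (ℚ^×)²; places V = {2, 3, 11, 13, 17, 19, ∞}.
(a,b)_2: α=-10, β=1; u≡7, v≡7 (mod 8); ε(u)ε(v)=1·1, αω(v)=-10·0, βω(u)=1·0; sum ≡ 1  ⇒  -1.
(a,b)_∞: sgn(8151)=+, sgn(-34)=−, so +1.
(a,b)_17: α=0, u≡4; β=1, v≡15 (mod 17); (4|17)=+1, (15|17)=+1; sign (−1)^0·+1^1·+1^0 = +1.
(a,b)_13: α=1, u≡1; β=0, v≡5 (mod 13); (1|13)=+1, (5|13)=-1; sign (−1)^0·+1^0·-1^1 = -1.
(a,b)_11: α=1, u≡5; β=0, v≡10 (mod 11); (5|11)=+1, (10|11)=-1; sign (−1)^0·+1^0·-1^1 = -1.
(a,b)_19: α=3, u≡17; β=0, v≡4 (mod 19); (17|19)=+1, (4|19)=+1; sign (−1)^0·+1^0·+1^3 = +1.
(a,b)_3: α=3, u≡2; β=0, v≡2 (mod 3); (2|3)=-1, (2|3)=-1; sign (−1)^0·-1^0·-1^3 = -1.
|Ram(8151, -34)| = 4, even; anisotropic at {2, 3, 11, 13}.

[2, 3, 11, 13]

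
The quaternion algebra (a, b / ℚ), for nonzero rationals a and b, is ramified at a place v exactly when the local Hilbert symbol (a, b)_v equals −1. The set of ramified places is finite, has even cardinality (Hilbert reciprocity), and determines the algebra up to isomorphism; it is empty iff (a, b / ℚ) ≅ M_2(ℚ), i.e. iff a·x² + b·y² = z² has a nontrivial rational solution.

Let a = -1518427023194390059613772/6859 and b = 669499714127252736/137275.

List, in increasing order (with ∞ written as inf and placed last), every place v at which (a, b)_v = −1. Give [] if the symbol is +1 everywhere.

[2, 13, 19, 37]

Mod squares: a ≡ -1855217, b ≡ 3637151. Check v ∈ {∞, 2, 3, 5, 7, 13, 17, 19, 23, 29, 37, 41}.
v=17: a=17^0·(≡6), b=17^-2·(≡2) mod 17; (6|17)=-1, (2|17)=+1; (−1)^{0·-2·8}·(-1)^-2·(+1)^0 = +1.
v=5: a=5^0·(≡2), b=5^-2·(≡1) mod 5; (2|5)=-1, (1|5)=+1; (−1)^{0·-2·2}·(-1)^-2·(+1)^0 = +1.
v=7: a=7^3·(≡6), b=7^1·(≡1) mod 7; (6|7)=-1, (1|7)=+1; (−1)^{3·1·3}·(-1)^1·(+1)^3 = +1.
v=29: a=29^1·(≡25), b=29^1·(≡25) mod 29; (25|29)=+1, (25|29)=+1; (−1)^{1·1·14}·(+1)^1·(+1)^1 = +1.
v=37: a=37^3·(≡14), b=37^2·(≡15) mod 37; (14|37)=-1, (15|37)=-1; (−1)^{3·2·18}·(-1)^2·(-1)^3 = -1.
v=2: v_2(a)=2, v_2(b)=8; units ≡ 7, 7 (mod 8); ε·ε+αω+βω = 1·1+2·0+8·0 ≡ 1  ⇒  (a,b)_2 = -1.
v=13: a=13^3·(≡5), b=13^2·(≡2) mod 13; (5|13)=-1, (2|13)=-1; (−1)^{3·2·6}·(-1)^2·(-1)^3 = -1.
v=23: a=23^4·(≡8), b=23^1·(≡1) mod 23; (8|23)=+1, (1|23)=+1; (−1)^{4·1·11}·(+1)^1·(+1)^4 = +1.
v=3: a=3^6·(≡1), b=3^10·(≡2) mod 3; (1|3)=+1, (2|3)=-1; (−1)^{6·10·1}·(+1)^10·(-1)^6 = +1.
v=41: a=41^2·(≡37), b=41^1·(≡29) mod 41; (37|41)=+1, (29|41)=-1; (−1)^{2·1·20}·(+1)^1·(-1)^2 = +1.
v=19: a=19^-3·(≡4), b=19^-1·(≡9) mod 19; (4|19)=+1, (9|19)=+1; (−1)^{-3·-1·9}·(+1)^-1·(+1)^-3 = -1.
v=∞: -1855217 < 0 and 3637151 > 0  ⇒  (a,b)_∞ = +1.
(-1855217, 3637151 / ℚ) ramifies at {2, 13, 19, 37}: a division algebra.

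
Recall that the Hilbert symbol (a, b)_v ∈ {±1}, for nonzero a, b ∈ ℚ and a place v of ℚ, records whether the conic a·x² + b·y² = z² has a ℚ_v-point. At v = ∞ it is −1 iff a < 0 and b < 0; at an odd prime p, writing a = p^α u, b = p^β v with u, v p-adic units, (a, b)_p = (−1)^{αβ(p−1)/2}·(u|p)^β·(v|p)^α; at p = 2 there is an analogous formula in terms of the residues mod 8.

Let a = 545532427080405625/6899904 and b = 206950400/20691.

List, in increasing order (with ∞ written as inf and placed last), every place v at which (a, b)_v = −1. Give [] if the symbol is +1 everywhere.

[2, 43]

Mod squares: a ≡ 6263939, b ≡ 38399. Check v ∈ {∞, 2, 3, 5, 7, 11, 17, 19, 41, 43, 47}.
v=41: a=41^1·(≡38), b=41^0·(≡33) mod 41; (38|41)=-1, (33|41)=+1; (−1)^{1·0·20}·(-1)^0·(+1)^1 = +1.
v=∞: 6263939 > 0 and 38399 > 0  ⇒  (a,b)_∞ = +1.
v=19: a=19^1·(≡12), b=19^-1·(≡1) mod 19; (12|19)=-1, (1|19)=+1; (−1)^{1·-1·9}·(-1)^-1·(+1)^1 = +1.
v=3: a=3^-4·(≡2), b=3^-2·(≡2) mod 3; (2|3)=-1, (2|3)=-1; (−1)^{-4·-2·1}·(-1)^-2·(-1)^-4 = +1.
v=47: a=47^2·(≡32), b=47^1·(≡9) mod 47; (32|47)=+1, (9|47)=+1; (−1)^{2·1·23}·(+1)^1·(+1)^2 = +1.
v=2: v_2(a)=-6, v_2(b)=12; units ≡ 3, 7 (mod 8); ε·ε+αω+βω = 1·1+-6·0+12·1 ≡ 1  ⇒  (a,b)_2 = -1.
v=5: a=5^4·(≡1), b=5^2·(≡1) mod 5; (1|5)=+1, (1|5)=+1; (−1)^{4·2·2}·(+1)^2·(+1)^4 = +1.
v=43: a=43^1·(≡42), b=43^1·(≡30) mod 43; (42|43)=-1, (30|43)=-1; (−1)^{1·1·21}·(-1)^1·(-1)^1 = -1.
v=17: a=17^3·(≡15), b=17^0·(≡8) mod 17; (15|17)=+1, (8|17)=+1; (−1)^{3·0·8}·(+1)^0·(+1)^3 = +1.
v=11: a=11^-3·(≡1), b=11^-2·(≡5) mod 11; (1|11)=+1, (5|11)=+1; (−1)^{-3·-2·5}·(+1)^-2·(+1)^-3 = +1.
v=7: a=7^4·(≡3), b=7^0·(≡1) mod 7; (3|7)=-1, (1|7)=+1; (−1)^{4·0·3}·(-1)^0·(+1)^4 = +1.
|Ram(6263939, 38399)| = 2, even; anisotropic at {2, 43}.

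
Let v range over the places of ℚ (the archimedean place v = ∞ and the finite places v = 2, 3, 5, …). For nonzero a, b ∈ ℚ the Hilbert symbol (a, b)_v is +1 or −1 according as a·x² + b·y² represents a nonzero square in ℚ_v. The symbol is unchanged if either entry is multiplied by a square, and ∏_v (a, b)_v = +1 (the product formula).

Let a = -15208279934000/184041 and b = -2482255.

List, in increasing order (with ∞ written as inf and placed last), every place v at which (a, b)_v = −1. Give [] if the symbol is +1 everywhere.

[5, inf]

(a, b) ≡ (-46835, -2482255) mod (ℚ^×)²; places V = {2, 3, 5, 11, 13, 17, 19, 29, 53, ∞}.
(a,b)_53: α=2, u≡9; β=1, v≡17 (mod 53); (9|53)=+1, (17|53)=+1; sign (−1)^0·+1^1·+1^2 = +1.
(a,b)_13: α=-2, u≡12; β=0, v≡4 (mod 13); (12|13)=+1, (4|13)=+1; sign (−1)^0·+1^0·+1^-2 = +1.
(a,b)_2: α=4, β=0; u≡5, v≡1 (mod 8); ε(u)ε(v)=0·0, αω(v)=4·0, βω(u)=0·1; sum ≡ 0  ⇒  +1.
(a,b)_5: α=3, u≡3; β=1, v≡4 (mod 5); (3|5)=-1, (4|5)=+1; sign (−1)^0·-1^1·+1^3 = -1.
(a,b)_11: α=-2, u≡4; β=0, v≡5 (mod 11); (4|11)=+1, (5|11)=+1; sign (−1)^0·+1^0·+1^-2 = +1.
(a,b)_29: α=1, u≡23; β=1, v≡13 (mod 29); (23|29)=+1, (13|29)=+1; sign (−1)^0·+1^1·+1^1 = +1.
(a,b)_19: α=1, u≡5; β=1, v≡18 (mod 19); (5|19)=+1, (18|19)=-1; sign (−1)^1·+1^1·-1^1 = +1.
(a,b)_∞: sgn(-46835)=−, sgn(-2482255)=−, so -1.
(a,b)_17: α=3, u≡2; β=1, v≡15 (mod 17); (2|17)=+1, (15|17)=+1; sign (−1)^0·+1^1·+1^3 = +1.
(a,b)_3: α=-2, u≡1; β=0, v≡2 (mod 3); (1|3)=+1, (2|3)=-1; sign (−1)^0·+1^0·-1^-2 = +1.
Ram(-46835, -2482255) = {5, ∞}; no ℚ_5-point on the conic.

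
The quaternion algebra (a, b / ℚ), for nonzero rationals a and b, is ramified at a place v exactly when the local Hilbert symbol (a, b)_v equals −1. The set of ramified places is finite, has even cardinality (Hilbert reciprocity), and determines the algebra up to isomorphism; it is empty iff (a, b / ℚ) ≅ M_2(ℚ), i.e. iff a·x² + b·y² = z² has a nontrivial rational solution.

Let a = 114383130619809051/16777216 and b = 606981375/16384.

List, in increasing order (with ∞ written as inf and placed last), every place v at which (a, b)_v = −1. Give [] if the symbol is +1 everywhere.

(a, b) ≡ (11, 455) mod (ℚ^×)²; places V = {2, 3, 5, 7, 11, 13, ∞}.
(a,b)_∞: sgn(11)=+, sgn(455)=+, so +1.
(a,b)_11: α=5, u≡4; β=2, v≡9 (mod 11); (4|11)=+1, (9|11)=+1; sign (−1)^0·+1^2·+1^5 = +1.
(a,b)_7: α=8, u≡2; β=3, v≡1 (mod 7); (2|7)=+1, (1|7)=+1; sign (−1)^0·+1^3·+1^8 = +1.
(a,b)_13: α=2, u≡8; β=1, v≡9 (mod 13); (8|13)=-1, (9|13)=+1; sign (−1)^0·-1^1·+1^2 = -1.
(a,b)_3: α=6, u≡2; β=2, v≡2 (mod 3); (2|3)=-1, (2|3)=-1; sign (−1)^0·-1^2·-1^6 = +1.
(a,b)_2: α=-24, β=-14; u≡3, v≡7 (mod 8); ε(u)ε(v)=1·1, αω(v)=-24·0, βω(u)=-14·1; sum ≡ 1  ⇒  -1.
(a,b)_5: α=0, u≡1; β=3, v≡4 (mod 5); (1|5)=+1, (4|5)=+1; sign (−1)^0·+1^3·+1^0 = +1.
|Ram(11, 455)| = 2, even; anisotropic at {2, 13}.

[2, 13]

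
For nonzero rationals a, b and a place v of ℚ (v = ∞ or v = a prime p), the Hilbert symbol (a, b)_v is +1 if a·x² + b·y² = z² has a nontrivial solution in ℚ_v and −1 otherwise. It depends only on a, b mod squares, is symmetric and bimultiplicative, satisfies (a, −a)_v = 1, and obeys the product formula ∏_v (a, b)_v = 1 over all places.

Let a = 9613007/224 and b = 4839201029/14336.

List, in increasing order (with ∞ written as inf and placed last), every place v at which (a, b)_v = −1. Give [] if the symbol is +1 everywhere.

(a, b) ≡ (465682, 195286) mod (ℚ^×)²; places V = {2, 7, 13, 17, 19, 29, 31, 37, ∞}.
(a,b)_13: α=0, u≡9; β=1, v≡6 (mod 13); (9|13)=+1, (6|13)=-1; sign (−1)^0·+1^1·-1^0 = +1.
(a,b)_∞: sgn(465682)=+, sgn(195286)=+, so +1.
(a,b)_2: α=-5, β=-11; u≡1, v≡3 (mod 8); ε(u)ε(v)=0·1, αω(v)=-5·1, βω(u)=-11·0; sum ≡ 1  ⇒  -1.
(a,b)_31: α=1, u≡5; β=2, v≡3 (mod 31); (5|31)=+1, (3|31)=-1; sign (−1)^0·+1^2·-1^1 = -1.
(a,b)_19: α=0, u≡6; β=2, v≡9 (mod 19); (6|19)=+1, (9|19)=+1; sign (−1)^0·+1^2·+1^0 = +1.
(a,b)_37: α=1, u≡17; β=1, v≡32 (mod 37); (17|37)=-1, (32|37)=-1; sign (−1)^0·-1^1·-1^1 = +1.
(a,b)_7: α=-1, u≡3; β=-1, v≡3 (mod 7); (3|7)=-1, (3|7)=-1; sign (−1)^1·-1^-1·-1^-1 = -1.
(a,b)_29: α=1, u≡2; β=1, v≡13 (mod 29); (2|29)=-1, (13|29)=+1; sign (−1)^0·-1^1·+1^1 = -1.
(a,b)_17: α=2, u≡15; β=0, v≡7 (mod 17); (15|17)=+1, (7|17)=-1; sign (−1)^0·+1^0·-1^2 = +1.
|Ram(465682, 195286)| = 4, even; anisotropic at {2, 7, 29, 31}.

[2, 7, 29, 31]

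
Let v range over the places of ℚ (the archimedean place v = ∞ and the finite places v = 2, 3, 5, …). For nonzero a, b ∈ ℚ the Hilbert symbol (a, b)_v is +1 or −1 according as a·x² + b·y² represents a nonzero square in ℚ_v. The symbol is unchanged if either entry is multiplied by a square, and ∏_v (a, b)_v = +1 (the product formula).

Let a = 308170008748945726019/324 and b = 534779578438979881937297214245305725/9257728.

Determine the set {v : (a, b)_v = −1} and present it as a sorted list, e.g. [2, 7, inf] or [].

[2, 7, 19, 23]

Mod squares: a ≡ 299, b ≡ 8332583. Check v ∈ {∞, 2, 3, 5, 7, 13, 17, 19, 23, 29, 31, 43, 47}.
v=19: a=19^2·(≡14), b=19^3·(≡18) mod 19; (14|19)=-1, (18|19)=-1; (−1)^{2·3·9}·(-1)^3·(-1)^2 = -1.
v=31: a=31^4·(≡28), b=31^7·(≡24) mod 31; (28|31)=+1, (24|31)=-1; (−1)^{4·7·15}·(+1)^7·(-1)^4 = +1.
v=5: a=5^0·(≡1), b=5^2·(≡3) mod 5; (1|5)=+1, (3|5)=-1; (−1)^{0·2·2}·(+1)^2·(-1)^0 = +1.
v=43: a=43^0·(≡25), b=43^-1·(≡10) mod 43; (25|43)=+1, (10|43)=+1; (−1)^{0·-1·21}·(+1)^-1·(+1)^0 = +1.
v=23: a=23^1·(≡8), b=23^2·(≡21) mod 23; (8|23)=+1, (21|23)=-1; (−1)^{1·2·11}·(+1)^2·(-1)^1 = -1.
v=∞: 299 > 0 and 8332583 > 0  ⇒  (a,b)_∞ = +1.
v=17: a=17^0·(≡3), b=17^2·(≡16) mod 17; (3|17)=-1, (16|17)=+1; (−1)^{0·2·8}·(-1)^2·(+1)^0 = +1.
v=47: a=47^2·(≡2), b=47^3·(≡31) mod 47; (2|47)=+1, (31|47)=-1; (−1)^{2·3·23}·(+1)^3·(-1)^2 = +1.
v=13: a=13^5·(≡12), b=13^4·(≡1) mod 13; (12|13)=+1, (1|13)=+1; (−1)^{5·4·6}·(+1)^4·(+1)^5 = +1.
v=2: v_2(a)=-2, v_2(b)=-8; units ≡ 3, 7 (mod 8); ε·ε+αω+βω = 1·1+-2·0+-8·1 ≡ 1  ⇒  (a,b)_2 = -1.
v=7: a=7^2·(≡6), b=7^3·(≡3) mod 7; (6|7)=-1, (3|7)=-1; (−1)^{2·3·3}·(-1)^3·(-1)^2 = -1.
v=29: a=29^0·(≡25), b=29^-2·(≡4) mod 29; (25|29)=+1, (4|29)=+1; (−1)^{0·-2·14}·(+1)^-2·(+1)^0 = +1.
v=3: a=3^-4·(≡2), b=3^6·(≡2) mod 3; (2|3)=-1, (2|3)=-1; (−1)^{-4·6·1}·(-1)^6·(-1)^-4 = +1.
|Ram(299, 8332583)| = 4, even; anisotropic at {2, 7, 19, 23}.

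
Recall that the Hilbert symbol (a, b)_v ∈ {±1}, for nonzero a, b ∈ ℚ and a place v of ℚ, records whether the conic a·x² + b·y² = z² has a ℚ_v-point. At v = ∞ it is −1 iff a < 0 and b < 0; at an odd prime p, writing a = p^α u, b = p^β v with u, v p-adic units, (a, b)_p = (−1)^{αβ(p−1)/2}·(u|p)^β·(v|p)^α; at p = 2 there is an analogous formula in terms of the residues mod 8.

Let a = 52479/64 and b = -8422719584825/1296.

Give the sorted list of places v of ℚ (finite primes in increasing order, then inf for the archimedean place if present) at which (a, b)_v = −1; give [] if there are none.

[2, 17]

Mod squares: a ≡ 119, b ≡ -17. Check v ∈ {∞, 2, 3, 5, 7, 13, 17}.
v=17: a=17^1·(≡6), b=17^3·(≡9) mod 17; (6|17)=-1, (9|17)=+1; (−1)^{1·3·8}·(-1)^3·(+1)^1 = -1.
v=2: v_2(a)=-6, v_2(b)=-4; units ≡ 7, 7 (mod 8); ε·ε+αω+βω = 1·1+-6·0+-4·0 ≡ 1  ⇒  (a,b)_2 = -1.
v=13: a=13^0·(≡2), b=13^4·(≡12) mod 13; (2|13)=-1, (12|13)=+1; (−1)^{0·4·6}·(-1)^4·(+1)^0 = +1.
v=7: a=7^3·(≡6), b=7^4·(≡4) mod 7; (6|7)=-1, (4|7)=+1; (−1)^{3·4·3}·(-1)^4·(+1)^3 = +1.
v=5: a=5^0·(≡1), b=5^2·(≡2) mod 5; (1|5)=+1, (2|5)=-1; (−1)^{0·2·2}·(+1)^2·(-1)^0 = +1.
v=∞: 119 > 0 and -17 < 0  ⇒  (a,b)_∞ = +1.
v=3: a=3^2·(≡2), b=3^-4·(≡1) mod 3; (2|3)=-1, (1|3)=+1; (−1)^{2·-4·1}·(-1)^-4·(+1)^2 = +1.
Ram(119, -17) = {2, 17}; no ℚ_2-point on the conic.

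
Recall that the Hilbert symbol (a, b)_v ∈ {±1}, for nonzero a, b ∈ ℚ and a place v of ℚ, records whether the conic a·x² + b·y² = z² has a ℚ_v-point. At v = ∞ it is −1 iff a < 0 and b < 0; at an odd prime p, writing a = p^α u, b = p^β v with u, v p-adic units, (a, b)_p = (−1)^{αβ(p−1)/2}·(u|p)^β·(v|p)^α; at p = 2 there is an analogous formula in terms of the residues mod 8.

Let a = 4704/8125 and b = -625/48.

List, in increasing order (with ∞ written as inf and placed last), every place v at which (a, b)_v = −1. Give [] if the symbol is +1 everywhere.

[2, 3]

(a, b) ≡ (78, -3) mod (ℚ^×)²; places V = {2, 3, 5, 7, 13, ∞}.
(a,b)_∞: sgn(78)=+, sgn(-3)=−, so +1.
(a,b)_13: α=-1, u≡11; β=0, v≡10 (mod 13); (11|13)=-1, (10|13)=+1; sign (−1)^0·-1^0·+1^-1 = +1.
(a,b)_2: α=5, β=-4; u≡7, v≡5 (mod 8); ε(u)ε(v)=1·0, αω(v)=5·1, βω(u)=-4·0; sum ≡ 1  ⇒  -1.
(a,b)_3: α=1, u≡2; β=-1, v≡2 (mod 3); (2|3)=-1, (2|3)=-1; sign (−1)^1·-1^-1·-1^1 = -1.
(a,b)_5: α=-4, u≡3; β=4, v≡3 (mod 5); (3|5)=-1, (3|5)=-1; sign (−1)^0·-1^4·-1^-4 = +1.
(a,b)_7: α=2, u≡1; β=0, v≡2 (mod 7); (1|7)=+1, (2|7)=+1; sign (−1)^0·+1^0·+1^2 = +1.
(78, -3 / ℚ) ramifies at {2, 3}: a division algebra.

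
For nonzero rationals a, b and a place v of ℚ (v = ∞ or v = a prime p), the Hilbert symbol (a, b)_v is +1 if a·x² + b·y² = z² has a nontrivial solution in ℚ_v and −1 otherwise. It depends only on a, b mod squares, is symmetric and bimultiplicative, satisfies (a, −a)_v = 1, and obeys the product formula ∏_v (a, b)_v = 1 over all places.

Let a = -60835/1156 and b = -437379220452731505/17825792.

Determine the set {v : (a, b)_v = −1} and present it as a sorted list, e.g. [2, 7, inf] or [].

[3, 13, 19, inf]

Mod squares: a ≡ -115, b ≡ -62985. Check v ∈ {∞, 2, 3, 5, 13, 17, 19, 23, 47}.
v=19: a=19^0·(≡18), b=19^3·(≡13) mod 19; (18|19)=-1, (13|19)=-1; (−1)^{0·3·9}·(-1)^3·(-1)^0 = -1.
v=5: a=5^1·(≡3), b=5^1·(≡2) mod 5; (3|5)=-1, (2|5)=-1; (−1)^{1·1·2}·(-1)^1·(-1)^1 = +1.
v=17: a=17^-2·(≡2), b=17^-1·(≡15) mod 17; (2|17)=+1, (15|17)=+1; (−1)^{-2·-1·8}·(+1)^-1·(+1)^-2 = +1.
v=47: a=47^0·(≡38), b=47^2·(≡24) mod 47; (38|47)=-1, (24|47)=+1; (−1)^{0·2·23}·(-1)^2·(+1)^0 = +1.
v=∞: -115 < 0 and -62985 < 0  ⇒  (a,b)_∞ = -1.
v=23: a=23^3·(≡3), b=23^6·(≡6) mod 23; (3|23)=+1, (6|23)=+1; (−1)^{3·6·11}·(+1)^6·(+1)^3 = +1.
v=3: a=3^0·(≡2), b=3^1·(≡2) mod 3; (2|3)=-1, (2|3)=-1; (−1)^{0·1·1}·(-1)^1·(-1)^0 = -1.
v=13: a=13^0·(≡8), b=13^1·(≡12) mod 13; (8|13)=-1, (12|13)=+1; (−1)^{0·1·6}·(-1)^1·(+1)^0 = -1.
v=2: v_2(a)=-2, v_2(b)=-20; units ≡ 5, 7 (mod 8); ε·ε+αω+βω = 0·1+-2·0+-20·1 ≡ 0  ⇒  (a,b)_2 = +1.
|Ram(-115, -62985)| = 4, even; anisotropic at {3, 13, 19, ∞}.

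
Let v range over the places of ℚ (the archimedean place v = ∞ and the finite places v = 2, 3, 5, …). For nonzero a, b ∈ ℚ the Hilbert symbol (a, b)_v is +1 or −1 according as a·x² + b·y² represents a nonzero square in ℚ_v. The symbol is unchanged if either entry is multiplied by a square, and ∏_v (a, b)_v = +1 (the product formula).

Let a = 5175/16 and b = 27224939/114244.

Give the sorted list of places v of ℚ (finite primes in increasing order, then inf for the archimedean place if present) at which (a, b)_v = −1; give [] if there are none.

[2, 17]

(a, b) ≡ (23, 11339) mod (ℚ^×)²; places V = {2, 3, 5, 7, 13, 17, 23, 29, ∞}.
(a,b)_29: α=0, u≡28; β=1, v≡27 (mod 29); (28|29)=+1, (27|29)=-1; sign (−1)^0·+1^1·-1^0 = +1.
(a,b)_23: α=1, u≡4; β=1, v≡7 (mod 23); (4|23)=+1, (7|23)=-1; sign (−1)^1·+1^1·-1^1 = +1.
(a,b)_2: α=-4, β=-2; u≡7, v≡3 (mod 8); ε(u)ε(v)=1·1, αω(v)=-4·1, βω(u)=-2·0; sum ≡ 1  ⇒  -1.
(a,b)_17: α=0, u≡10; β=1, v≡4 (mod 17); (10|17)=-1, (4|17)=+1; sign (−1)^0·-1^1·+1^0 = -1.
(a,b)_7: α=0, u≡1; β=4, v≡5 (mod 7); (1|7)=+1, (5|7)=-1; sign (−1)^0·+1^4·-1^0 = +1.
(a,b)_∞: sgn(23)=+, sgn(11339)=+, so +1.
(a,b)_5: α=2, u≡2; β=0, v≡1 (mod 5); (2|5)=-1, (1|5)=+1; sign (−1)^0·-1^0·+1^2 = +1.
(a,b)_13: α=0, u≡9; β=-4, v≡10 (mod 13); (9|13)=+1, (10|13)=+1; sign (−1)^0·+1^-4·+1^0 = +1.
(a,b)_3: α=2, u≡2; β=0, v≡2 (mod 3); (2|3)=-1, (2|3)=-1; sign (−1)^0·-1^0·-1^2 = +1.
(23, 11339 / ℚ) ramifies at {2, 17}: a division algebra.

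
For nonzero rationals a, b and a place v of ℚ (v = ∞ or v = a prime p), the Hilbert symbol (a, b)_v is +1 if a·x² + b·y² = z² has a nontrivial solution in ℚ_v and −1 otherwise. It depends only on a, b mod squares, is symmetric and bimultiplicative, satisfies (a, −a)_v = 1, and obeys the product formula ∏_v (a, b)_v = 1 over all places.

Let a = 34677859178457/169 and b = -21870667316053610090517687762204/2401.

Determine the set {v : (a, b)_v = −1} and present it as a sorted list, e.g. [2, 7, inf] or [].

Mod squares: a ≡ 14993, b ≡ -32759. Check v ∈ {∞, 2, 3, 7, 11, 13, 17, 19, 23, 29, 41, 47}.
v=7: a=7^0·(≡5), b=7^-4·(≡2) mod 7; (5|7)=-1, (2|7)=+1; (−1)^{0·-4·3}·(-1)^-4·(+1)^0 = +1.
v=2: v_2(a)=0, v_2(b)=2; units ≡ 1, 1 (mod 8); ε·ε+αω+βω = 0·0+0·0+2·0 ≡ 0  ⇒  (a,b)_2 = +1.
v=41: a=41^2·(≡15), b=41^5·(≡9) mod 41; (15|41)=-1, (9|41)=+1; (−1)^{2·5·20}·(-1)^5·(+1)^2 = -1.
v=11: a=11^1·(≡8), b=11^2·(≡2) mod 11; (8|11)=-1, (2|11)=-1; (−1)^{1·2·5}·(-1)^2·(-1)^1 = -1.
v=19: a=19^0·(≡3), b=19^2·(≡1) mod 19; (3|19)=-1, (1|19)=+1; (−1)^{0·2·9}·(-1)^2·(+1)^0 = +1.
v=47: a=47^1·(≡9), b=47^3·(≡18) mod 47; (9|47)=+1, (18|47)=+1; (−1)^{1·3·23}·(+1)^3·(+1)^1 = -1.
v=∞: 14993 > 0 and -32759 < 0  ⇒  (a,b)_∞ = +1.
v=23: a=23^2·(≡10), b=23^4·(≡4) mod 23; (10|23)=-1, (4|23)=+1; (−1)^{2·4·11}·(-1)^4·(+1)^2 = +1.
v=3: a=3^2·(≡2), b=3^2·(≡1) mod 3; (2|3)=-1, (1|3)=+1; (−1)^{2·2·1}·(-1)^2·(+1)^2 = +1.
v=13: a=13^-2·(≡1), b=13^0·(≡3) mod 13; (1|13)=+1, (3|13)=+1; (−1)^{-2·0·6}·(+1)^0·(+1)^-2 = +1.
v=17: a=17^2·(≡15), b=17^3·(≡12) mod 17; (15|17)=+1, (12|17)=-1; (−1)^{2·3·8}·(+1)^3·(-1)^2 = +1.
v=29: a=29^1·(≡5), b=29^2·(≡3) mod 29; (5|29)=+1, (3|29)=-1; (−1)^{1·2·14}·(+1)^2·(-1)^1 = -1.
Ram(14993, -32759) = {11, 29, 41, 47}; no ℚ_11-point on the conic.

[11, 29, 41, 47]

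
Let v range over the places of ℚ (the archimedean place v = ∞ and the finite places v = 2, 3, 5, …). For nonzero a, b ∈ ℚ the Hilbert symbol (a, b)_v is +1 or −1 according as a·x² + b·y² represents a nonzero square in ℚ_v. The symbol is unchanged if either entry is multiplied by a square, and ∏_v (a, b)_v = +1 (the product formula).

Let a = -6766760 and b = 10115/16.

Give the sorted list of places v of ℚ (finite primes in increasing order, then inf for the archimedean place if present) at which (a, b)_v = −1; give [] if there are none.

Mod squares: a ≡ -10010, b ≡ 35. Check v ∈ {∞, 2, 5, 7, 11, 13, 17}.
v=2: v_2(a)=3, v_2(b)=-4; units ≡ 3, 3 (mod 8); ε·ε+αω+βω = 1·1+3·1+-4·1 ≡ 0  ⇒  (a,b)_2 = +1.
v=∞: -10010 < 0 and 35 > 0  ⇒  (a,b)_∞ = +1.
v=17: a=17^0·(≡5), b=17^2·(≡16) mod 17; (5|17)=-1, (16|17)=+1; (−1)^{0·2·8}·(-1)^2·(+1)^0 = +1.
v=7: a=7^1·(≡6), b=7^1·(≡5) mod 7; (6|7)=-1, (5|7)=-1; (−1)^{1·1·3}·(-1)^1·(-1)^1 = -1.
v=5: a=5^1·(≡3), b=5^1·(≡3) mod 5; (3|5)=-1, (3|5)=-1; (−1)^{1·1·2}·(-1)^1·(-1)^1 = +1.
v=11: a=11^1·(≡4), b=11^0·(≡10) mod 11; (4|11)=+1, (10|11)=-1; (−1)^{1·0·5}·(+1)^0·(-1)^1 = -1.
v=13: a=13^3·(≡1), b=13^0·(≡9) mod 13; (1|13)=+1, (9|13)=+1; (−1)^{3·0·6}·(+1)^0·(+1)^3 = +1.
|Ram(-10010, 35)| = 2, even; anisotropic at {7, 11}.

[7, 11]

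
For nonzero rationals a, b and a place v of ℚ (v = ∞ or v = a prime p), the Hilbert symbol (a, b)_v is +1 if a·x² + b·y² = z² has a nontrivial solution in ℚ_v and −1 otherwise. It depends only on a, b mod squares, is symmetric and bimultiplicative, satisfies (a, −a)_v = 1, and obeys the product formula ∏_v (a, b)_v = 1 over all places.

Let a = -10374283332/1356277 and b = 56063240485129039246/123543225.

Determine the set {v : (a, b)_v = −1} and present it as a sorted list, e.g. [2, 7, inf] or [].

(a, b) ≡ (-10101, 46) mod (ℚ^×)²; places V = {2, 3, 5, 7, 13, 17, 19, 23, 29, 37, 43, ∞}.
(a,b)_7: α=3, u≡5; β=8, v≡1 (mod 7); (5|7)=-1, (1|7)=+1; sign (−1)^0·-1^8·+1^3 = +1.
(a,b)_13: α=-1, u≡4; β=-2, v≡5 (mod 13); (4|13)=+1, (5|13)=-1; sign (−1)^0·+1^-2·-1^-1 = -1.
(a,b)_29: α=2, u≡4; β=0, v≡8 (mod 29); (4|29)=+1, (8|29)=-1; sign (−1)^0·+1^0·-1^2 = +1.
(a,b)_3: α=5, u≡2; β=-4, v≡1 (mod 3); (2|3)=-1, (1|3)=+1; sign (−1)^0·-1^-4·+1^5 = +1.
(a,b)_∞: sgn(-10101)=−, sgn(46)=+, so +1.
(a,b)_43: α=0, u≡9; β=2, v≡8 (mod 43); (9|43)=+1, (8|43)=-1; sign (−1)^0·+1^2·-1^0 = +1.
(a,b)_23: α=0, u≡7; β=1, v≡1 (mod 23); (7|23)=-1, (1|23)=+1; sign (−1)^0·-1^1·+1^0 = -1.
(a,b)_17: α=-2, u≡5; β=4, v≡14 (mod 17); (5|17)=-1, (14|17)=-1; sign (−1)^0·-1^4·-1^-2 = +1.
(a,b)_19: α=-2, u≡16; β=-2, v≡15 (mod 19); (16|19)=+1, (15|19)=-1; sign (−1)^0·+1^-2·-1^-2 = +1.
(a,b)_5: α=0, u≡4; β=-2, v≡4 (mod 5); (4|5)=+1, (4|5)=+1; sign (−1)^0·+1^-2·+1^0 = +1.
(a,b)_2: α=2, β=1; u≡3, v≡7 (mod 8); ε(u)ε(v)=1·1, αω(v)=2·0, βω(u)=1·1; sum ≡ 0  ⇒  +1.
(a,b)_37: α=1, u≡15; β=2, v≡16 (mod 37); (15|37)=-1, (16|37)=+1; sign (−1)^0·-1^2·+1^1 = +1.
Ram(-10101, 46) = {13, 23}; no ℚ_13-point on the conic.

[13, 23]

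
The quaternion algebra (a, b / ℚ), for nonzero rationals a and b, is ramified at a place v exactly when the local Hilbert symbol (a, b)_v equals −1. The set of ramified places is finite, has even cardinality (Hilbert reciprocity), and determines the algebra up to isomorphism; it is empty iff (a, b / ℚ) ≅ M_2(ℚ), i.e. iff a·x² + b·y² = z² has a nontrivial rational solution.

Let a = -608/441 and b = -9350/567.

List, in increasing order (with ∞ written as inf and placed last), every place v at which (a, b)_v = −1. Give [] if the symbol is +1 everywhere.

(a, b) ≡ (-38, -2618) mod (ℚ^×)²; places V = {2, 3, 5, 7, 11, 17, 19, ∞}.
(a,b)_5: α=0, u≡2; β=2, v≡3 (mod 5); (2|5)=-1, (3|5)=-1; sign (−1)^0·-1^2·-1^0 = +1.
(a,b)_∞: sgn(-38)=−, sgn(-2618)=−, so -1.
(a,b)_19: α=1, u≡11; β=0, v≡7 (mod 19); (11|19)=+1, (7|19)=+1; sign (−1)^0·+1^0·+1^1 = +1.
(a,b)_17: α=0, u≡13; β=1, v≡16 (mod 17); (13|17)=+1, (16|17)=+1; sign (−1)^0·+1^1·+1^0 = +1.
(a,b)_7: α=-2, u≡4; β=-1, v≡4 (mod 7); (4|7)=+1, (4|7)=+1; sign (−1)^0·+1^-1·+1^-2 = +1.
(a,b)_2: α=5, β=1; u≡5, v≡3 (mod 8); ε(u)ε(v)=0·1, αω(v)=5·1, βω(u)=1·1; sum ≡ 0  ⇒  +1.
(a,b)_3: α=-2, u≡1; β=-4, v≡1 (mod 3); (1|3)=+1, (1|3)=+1; sign (−1)^0·+1^-4·+1^-2 = +1.
(a,b)_11: α=0, u≡8; β=1, v≡5 (mod 11); (8|11)=-1, (5|11)=+1; sign (−1)^0·-1^1·+1^0 = -1.
Ram(-38, -2618) = {11, ∞}; no ℚ_11-point on the conic.

[11, inf]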